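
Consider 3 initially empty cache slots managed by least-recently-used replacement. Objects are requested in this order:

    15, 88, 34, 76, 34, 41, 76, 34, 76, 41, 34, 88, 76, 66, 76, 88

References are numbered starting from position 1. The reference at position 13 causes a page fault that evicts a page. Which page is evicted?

pos 1: 15: fault, frames {15}
pos 2: 88: fault, frames {15,88}
pos 3: 34: fault, frames {15,88,34}
pos 4: 76: fault, evict 15, frames {88,34,76}
pos 5: 34: hit
pos 6: 41: fault, evict 88, frames {76,34,41}
pos 7: 76: hit
pos 8: 34: hit
pos 9: 76: hit
pos 10: 41: hit
pos 11: 34: hit
pos 12: 88: fault, evict 76, frames {41,34,88}
pos 13: 76: fault, evict 41, frames {34,88,76}
At position 13, page 41 is evicted.

41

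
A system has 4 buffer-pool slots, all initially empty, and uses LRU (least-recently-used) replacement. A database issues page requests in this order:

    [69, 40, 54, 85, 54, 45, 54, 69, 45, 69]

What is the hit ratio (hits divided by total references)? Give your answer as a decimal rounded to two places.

0.40

69 → miss, frames (69)
40 → miss, frames (69 40)
54 → miss, frames (69 40 54)
85 → miss, frames (69 40 54 85)
54 → hit
45 → miss, evict 69, frames (40 85 54 45)
54 → hit
69 → miss, evict 40, frames (85 45 54 69)
45 → hit
69 → hit
Hits: 4 of 10 references → 4/10 = 0.4000.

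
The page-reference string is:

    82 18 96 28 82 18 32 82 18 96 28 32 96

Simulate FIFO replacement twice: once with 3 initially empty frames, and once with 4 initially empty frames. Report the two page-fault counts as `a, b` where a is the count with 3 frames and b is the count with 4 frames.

9, 10

3 frames: F F F F F F F . . F F . . → 9 faults.
4 frames: F F F F . . F F F F F F . → 10 faults.
10 > 9: adding a frame increased faults — Belady's anomaly.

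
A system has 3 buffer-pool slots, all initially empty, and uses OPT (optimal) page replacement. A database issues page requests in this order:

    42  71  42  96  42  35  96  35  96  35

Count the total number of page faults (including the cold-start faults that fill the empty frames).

4

42: miss, frames [42]
71: miss, frames [42, 71]
42: hit
96: miss, frames [42, 71, 96]
42: hit
35: miss, evict 71, frames [42, 96, 35]
96: hit
35: hit
96: hit
35: hit
Page faults: 4.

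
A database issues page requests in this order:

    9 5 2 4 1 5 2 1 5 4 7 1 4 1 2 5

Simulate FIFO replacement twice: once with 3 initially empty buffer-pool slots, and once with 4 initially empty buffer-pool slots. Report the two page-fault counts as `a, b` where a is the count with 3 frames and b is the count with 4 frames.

3 frames: F F F F F F F . . F F F . . F F → 12 faults.
4 frames: F F F F F . . . . . F . . . . F → 7 faults.
7 < 12: adding a frame reduced faults, as is typical.

12, 7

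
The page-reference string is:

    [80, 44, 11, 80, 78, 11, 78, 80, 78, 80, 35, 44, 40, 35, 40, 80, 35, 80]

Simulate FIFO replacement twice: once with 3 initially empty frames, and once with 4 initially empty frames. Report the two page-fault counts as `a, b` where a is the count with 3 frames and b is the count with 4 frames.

10, 7

3 frames: F F F . F . . F . . F F F . . F F . → 10 faults.
4 frames: F F F . F . . . . . F . F . . F . . → 7 faults.
7 < 10: adding a frame reduced faults, as is typical.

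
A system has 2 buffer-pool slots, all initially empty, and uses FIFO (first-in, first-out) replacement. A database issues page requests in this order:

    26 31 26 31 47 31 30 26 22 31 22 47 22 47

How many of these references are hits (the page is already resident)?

26: fault, frames [26]
31: fault, frames [26, 31]
26: hit
31: hit
47: fault, evict 26, frames [31, 47]
31: hit
30: fault, evict 31, frames [47, 30]
26: fault, evict 47, frames [30, 26]
22: fault, evict 30, frames [26, 22]
31: fault, evict 26, frames [22, 31]
22: hit
47: fault, evict 22, frames [31, 47]
22: fault, evict 31, frames [47, 22]
47: hit
Hits: 5.

5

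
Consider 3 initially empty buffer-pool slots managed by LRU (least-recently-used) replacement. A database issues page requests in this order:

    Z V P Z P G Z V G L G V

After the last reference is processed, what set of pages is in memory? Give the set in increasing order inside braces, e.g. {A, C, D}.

Z → fault, frames {Z}
V → fault, frames {Z,V}
P → fault, frames {Z,V,P}
Z → hit
P → hit
G → fault, evict V, frames {Z,P,G}
Z → hit
V → fault, evict P, frames {G,Z,V}
G → hit
L → fault, evict Z, frames {V,G,L}
G → hit
V → hit

{G, L, V}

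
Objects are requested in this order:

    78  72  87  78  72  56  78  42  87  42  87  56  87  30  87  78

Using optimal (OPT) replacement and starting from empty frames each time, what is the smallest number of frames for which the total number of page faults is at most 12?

f=1: 16 faults
f=2: 10 faults
f=3: 7 faults
f=4: 6 faults
f=5: 6 faults
f=6: 6 faults
Smallest f with faults ≤ 12 is 2.

2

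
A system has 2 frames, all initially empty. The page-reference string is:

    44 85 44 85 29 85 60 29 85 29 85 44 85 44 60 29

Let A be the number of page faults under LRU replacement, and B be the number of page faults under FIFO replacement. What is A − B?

Under LRU: F F . . F . F F F . . F . . F F → 9 faults.
Under FIFO: F F . . F . F . F F . F F . F F → 10 faults.
A − B = 9 − 10 = -1.

-1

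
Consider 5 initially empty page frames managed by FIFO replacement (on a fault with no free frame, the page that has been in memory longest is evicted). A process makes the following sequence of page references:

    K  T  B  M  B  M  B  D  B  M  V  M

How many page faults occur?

K -> miss, frames [K]
T -> miss, frames [K, T]
B -> miss, frames [K, T, B]
M -> miss, frames [K, T, B, M]
B -> hit
M -> hit
B -> hit
D -> miss, frames [K, T, B, M, D]
B -> hit
M -> hit
V -> miss, evict K, frames [T, B, M, D, V]
M -> hit
Page faults: 6.

6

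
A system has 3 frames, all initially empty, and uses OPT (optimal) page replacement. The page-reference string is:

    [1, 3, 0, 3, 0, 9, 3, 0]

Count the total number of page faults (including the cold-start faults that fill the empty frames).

4

1 -> fault, frames {1}
3 -> fault, frames {1,3}
0 -> fault, frames {1,3,0}
3 -> hit
0 -> hit
9 -> fault, evict 1, frames {3,0,9}
3 -> hit
0 -> hit
Page faults: 4.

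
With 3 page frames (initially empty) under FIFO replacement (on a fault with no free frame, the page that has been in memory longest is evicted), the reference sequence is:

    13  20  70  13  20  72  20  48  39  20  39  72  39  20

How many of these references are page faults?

13: fault, frames {13}
20: fault, frames {13,20}
70: fault, frames {13,20,70}
13: hit
20: hit
72: fault, evict 13, frames {20,70,72}
20: hit
48: fault, evict 20, frames {70,72,48}
39: fault, evict 70, frames {72,48,39}
20: fault, evict 72, frames {48,39,20}
39: hit
72: fault, evict 48, frames {39,20,72}
39: hit
20: hit
Page faults: 8.

8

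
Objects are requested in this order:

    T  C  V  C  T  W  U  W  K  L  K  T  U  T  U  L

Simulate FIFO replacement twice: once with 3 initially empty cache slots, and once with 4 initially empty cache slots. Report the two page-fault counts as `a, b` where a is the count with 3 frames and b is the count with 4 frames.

3 frames: F F F . . F F . F F . F F . . . → 9 faults.
4 frames: F F F . . F F . F F . F . . . . → 8 faults.
8 < 9: adding a frame reduced faults, as is typical.

9, 8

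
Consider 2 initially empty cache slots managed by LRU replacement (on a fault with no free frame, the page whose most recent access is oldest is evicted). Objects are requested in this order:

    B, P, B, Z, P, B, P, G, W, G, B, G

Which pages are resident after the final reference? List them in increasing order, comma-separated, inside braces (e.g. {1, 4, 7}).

{B, G}

B → miss, frames (B)
P → miss, frames (B P)
B → hit
Z → miss, evict P, frames (B Z)
P → miss, evict B, frames (Z P)
B → miss, evict Z, frames (P B)
P → hit
G → miss, evict B, frames (P G)
W → miss, evict P, frames (G W)
G → hit
B → miss, evict W, frames (G B)
G → hit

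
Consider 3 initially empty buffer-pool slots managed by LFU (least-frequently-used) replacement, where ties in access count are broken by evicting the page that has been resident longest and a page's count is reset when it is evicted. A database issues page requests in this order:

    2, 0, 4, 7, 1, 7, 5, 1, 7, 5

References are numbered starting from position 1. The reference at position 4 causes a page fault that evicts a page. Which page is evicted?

2

pos 1: 2 -> fault, frames (2)
pos 2: 0 -> fault, frames (2 0)
pos 3: 4 -> fault, frames (2 0 4)
pos 4: 7 -> fault, evict 2, frames (0 4 7)
At position 4, page 2 is evicted.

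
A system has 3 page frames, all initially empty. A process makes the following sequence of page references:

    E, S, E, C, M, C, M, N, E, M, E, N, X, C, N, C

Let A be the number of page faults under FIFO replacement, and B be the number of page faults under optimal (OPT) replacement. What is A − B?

Under FIFO: F F . F F . . F F . . . F F F . → 9 faults.
Under OPT: F F . F F . . F . . . . F F . . → 7 faults.
A − B = 9 − 7 = 2.

2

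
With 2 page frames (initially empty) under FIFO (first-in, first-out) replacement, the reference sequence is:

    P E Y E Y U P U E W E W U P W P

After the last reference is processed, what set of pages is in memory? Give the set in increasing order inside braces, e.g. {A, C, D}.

P: miss, frames (P)
E: miss, frames (P E)
Y: miss, evict P, frames (E Y)
E: hit
Y: hit
U: miss, evict E, frames (Y U)
P: miss, evict Y, frames (U P)
U: hit
E: miss, evict U, frames (P E)
W: miss, evict P, frames (E W)
E: hit
W: hit
U: miss, evict E, frames (W U)
P: miss, evict W, frames (U P)
W: miss, evict U, frames (P W)
P: hit

{P, W}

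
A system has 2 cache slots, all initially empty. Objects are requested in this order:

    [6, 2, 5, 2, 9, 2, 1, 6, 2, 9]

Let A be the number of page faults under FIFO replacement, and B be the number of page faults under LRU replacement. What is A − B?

1

Under FIFO: F F F . F F F F F F → 9 faults.
Under LRU: F F F . F . F F F F → 8 faults.
A − B = 9 − 8 = 1.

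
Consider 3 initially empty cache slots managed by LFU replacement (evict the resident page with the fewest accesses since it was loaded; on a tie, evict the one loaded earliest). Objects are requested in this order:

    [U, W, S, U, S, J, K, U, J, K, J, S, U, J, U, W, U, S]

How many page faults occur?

9

U → miss, frames {U}
W → miss, frames {U,W}
S → miss, frames {U,W,S}
U → hit
S → hit
J → miss, evict W, frames {U,S,J}
K → miss, evict J, frames {U,S,K}
U → hit
J → miss, evict K, frames {U,S,J}
K → miss, evict J, frames {U,S,K}
J → miss, evict K, frames {U,S,J}
S → hit
U → hit
J → hit
U → hit
W → miss, evict J, frames {U,S,W}
U → hit
S → hit
Page faults: 9.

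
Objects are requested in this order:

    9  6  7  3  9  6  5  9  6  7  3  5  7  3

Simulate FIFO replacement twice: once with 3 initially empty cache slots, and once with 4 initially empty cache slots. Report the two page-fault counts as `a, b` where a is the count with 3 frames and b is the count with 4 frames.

3 frames: F F F F F F F . . F F . . . → 9 faults.
4 frames: F F F F . . F F F F F F . . → 10 faults.
10 > 9: adding a frame increased faults — Belady's anomaly.

9, 10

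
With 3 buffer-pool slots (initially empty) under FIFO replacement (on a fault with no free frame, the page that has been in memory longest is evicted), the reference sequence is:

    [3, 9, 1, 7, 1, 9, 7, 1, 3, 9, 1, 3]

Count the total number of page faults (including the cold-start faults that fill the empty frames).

3 → fault, frames [3]
9 → fault, frames [3, 9]
1 → fault, frames [3, 9, 1]
7 → fault, evict 3, frames [9, 1, 7]
1 → hit
9 → hit
7 → hit
1 → hit
3 → fault, evict 9, frames [1, 7, 3]
9 → fault, evict 1, frames [7, 3, 9]
1 → fault, evict 7, frames [3, 9, 1]
3 → hit
Page faults: 7.

7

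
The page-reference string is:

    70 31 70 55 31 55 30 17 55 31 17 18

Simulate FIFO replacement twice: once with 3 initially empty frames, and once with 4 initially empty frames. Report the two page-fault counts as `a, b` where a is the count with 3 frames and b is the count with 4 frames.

7, 6

3 frames: F F . F . . F F . F . F → 7 faults.
4 frames: F F . F . . F F . . . F → 6 faults.
6 < 7: adding a frame reduced faults, as is typical.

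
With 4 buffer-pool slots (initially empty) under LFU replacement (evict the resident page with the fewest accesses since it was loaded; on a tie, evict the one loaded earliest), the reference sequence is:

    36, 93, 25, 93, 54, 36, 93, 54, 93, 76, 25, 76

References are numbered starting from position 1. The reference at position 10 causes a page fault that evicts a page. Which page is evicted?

25

pos 1: 36 → fault, frames [36]
pos 2: 93 → fault, frames [36, 93]
pos 3: 25 → fault, frames [36, 93, 25]
pos 4: 93 → hit
pos 5: 54 → fault, frames [36, 93, 25, 54]
pos 6: 36 → hit
pos 7: 93 → hit
pos 8: 54 → hit
pos 9: 93 → hit
pos 10: 76 → fault, evict 25, frames [36, 93, 54, 76]
At position 10, page 25 is evicted.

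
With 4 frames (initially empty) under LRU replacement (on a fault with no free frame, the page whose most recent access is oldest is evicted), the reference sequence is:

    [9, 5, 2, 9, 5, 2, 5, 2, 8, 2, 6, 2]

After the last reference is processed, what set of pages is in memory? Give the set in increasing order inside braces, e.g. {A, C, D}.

9: miss, frames (9)
5: miss, frames (9 5)
2: miss, frames (9 5 2)
9: hit
5: hit
2: hit
5: hit
2: hit
8: miss, frames (9 5 2 8)
2: hit
6: miss, evict 9, frames (5 8 2 6)
2: hit

{2, 5, 6, 8}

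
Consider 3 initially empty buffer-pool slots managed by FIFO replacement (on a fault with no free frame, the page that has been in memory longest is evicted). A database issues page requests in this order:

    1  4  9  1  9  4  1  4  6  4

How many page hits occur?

6

1: fault, frames {1}
4: fault, frames {1,4}
9: fault, frames {1,4,9}
1: hit
9: hit
4: hit
1: hit
4: hit
6: fault, evict 1, frames {4,9,6}
4: hit
Hits: 6.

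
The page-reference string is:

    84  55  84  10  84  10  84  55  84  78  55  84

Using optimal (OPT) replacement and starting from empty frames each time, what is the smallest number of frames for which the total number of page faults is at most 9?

2

f=1: 12 faults
f=2: 6 faults
f=3: 4 faults
f=4: 4 faults
Smallest f with faults ≤ 9 is 2.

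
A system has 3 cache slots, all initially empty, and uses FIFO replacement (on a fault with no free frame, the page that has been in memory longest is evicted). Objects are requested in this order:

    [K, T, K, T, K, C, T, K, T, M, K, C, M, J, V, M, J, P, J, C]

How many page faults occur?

K -> miss, frames (K)
T -> miss, frames (K T)
K -> hit
T -> hit
K -> hit
C -> miss, frames (K T C)
T -> hit
K -> hit
T -> hit
M -> miss, evict K, frames (T C M)
K -> miss, evict T, frames (C M K)
C -> hit
M -> hit
J -> miss, evict C, frames (M K J)
V -> miss, evict M, frames (K J V)
M -> miss, evict K, frames (J V M)
J -> hit
P -> miss, evict J, frames (V M P)
J -> miss, evict V, frames (M P J)
C -> miss, evict M, frames (P J C)
Page faults: 11.

11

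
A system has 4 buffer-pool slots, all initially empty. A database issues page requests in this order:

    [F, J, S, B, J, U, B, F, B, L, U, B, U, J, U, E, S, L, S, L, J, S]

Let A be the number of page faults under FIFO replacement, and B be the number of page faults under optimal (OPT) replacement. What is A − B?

Under FIFO: F F F F . F . F . F . . . F . F F . . . . . → 10 faults.
Under OPT: F F F F . F . . . F . . . . . F F . . . . . → 8 faults.
A − B = 10 − 8 = 2.

2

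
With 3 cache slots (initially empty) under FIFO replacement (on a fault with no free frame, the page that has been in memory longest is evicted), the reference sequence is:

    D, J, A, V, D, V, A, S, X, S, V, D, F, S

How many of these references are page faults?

D → fault, frames {D}
J → fault, frames {D,J}
A → fault, frames {D,J,A}
V → fault, evict D, frames {J,A,V}
D → fault, evict J, frames {A,V,D}
V → hit
A → hit
S → fault, evict A, frames {V,D,S}
X → fault, evict V, frames {D,S,X}
S → hit
V → fault, evict D, frames {S,X,V}
D → fault, evict S, frames {X,V,D}
F → fault, evict X, frames {V,D,F}
S → fault, evict V, frames {D,F,S}
Page faults: 11.

11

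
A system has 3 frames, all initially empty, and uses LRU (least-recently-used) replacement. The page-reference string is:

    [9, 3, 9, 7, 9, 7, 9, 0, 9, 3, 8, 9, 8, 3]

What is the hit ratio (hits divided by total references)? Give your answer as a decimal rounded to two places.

9 → fault, frames {9}
3 → fault, frames {9,3}
9 → hit
7 → fault, frames {3,9,7}
9 → hit
7 → hit
9 → hit
0 → fault, evict 3, frames {7,9,0}
9 → hit
3 → fault, evict 7, frames {0,9,3}
8 → fault, evict 0, frames {9,3,8}
9 → hit
8 → hit
3 → hit
Hits: 8 of 14 references → 8/14 = 0.5714.

0.57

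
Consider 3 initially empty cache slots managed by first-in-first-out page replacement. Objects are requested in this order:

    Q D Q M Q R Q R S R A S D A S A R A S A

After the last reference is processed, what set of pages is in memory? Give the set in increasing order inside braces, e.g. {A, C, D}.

{A, R, S}

Q -> miss, frames (Q)
D -> miss, frames (Q D)
Q -> hit
M -> miss, frames (Q D M)
Q -> hit
R -> miss, evict Q, frames (D M R)
Q -> miss, evict D, frames (M R Q)
R -> hit
S -> miss, evict M, frames (R Q S)
R -> hit
A -> miss, evict R, frames (Q S A)
S -> hit
D -> miss, evict Q, frames (S A D)
A -> hit
S -> hit
A -> hit
R -> miss, evict S, frames (A D R)
A -> hit
S -> miss, evict A, frames (D R S)
A -> miss, evict D, frames (R S A)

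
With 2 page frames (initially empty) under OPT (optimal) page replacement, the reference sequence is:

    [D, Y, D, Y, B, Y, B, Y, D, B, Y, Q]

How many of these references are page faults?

6

D → fault, frames {D}
Y → fault, frames {D,Y}
D → hit
Y → hit
B → fault, evict D, frames {Y,B}
Y → hit
B → hit
Y → hit
D → fault, evict Y, frames {B,D}
B → hit
Y → fault, evict D, frames {B,Y}
Q → fault, evict Y, frames {B,Q}
Page faults: 6.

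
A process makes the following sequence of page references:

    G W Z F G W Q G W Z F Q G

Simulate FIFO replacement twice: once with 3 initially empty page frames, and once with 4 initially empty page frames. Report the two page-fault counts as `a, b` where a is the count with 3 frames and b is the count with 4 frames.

3 frames: F F F F F F F . . F F . F → 10 faults.
4 frames: F F F F . . F F F F F F F → 11 faults.
11 > 10: adding a frame increased faults — Belady's anomaly.

10, 11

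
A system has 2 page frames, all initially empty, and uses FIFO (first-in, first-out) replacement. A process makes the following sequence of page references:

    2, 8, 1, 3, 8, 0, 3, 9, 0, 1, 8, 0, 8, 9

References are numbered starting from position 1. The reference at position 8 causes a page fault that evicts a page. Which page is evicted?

0

pos 1: 2 -> miss, frames {2}
pos 2: 8 -> miss, frames {2,8}
pos 3: 1 -> miss, evict 2, frames {8,1}
pos 4: 3 -> miss, evict 8, frames {1,3}
pos 5: 8 -> miss, evict 1, frames {3,8}
pos 6: 0 -> miss, evict 3, frames {8,0}
pos 7: 3 -> miss, evict 8, frames {0,3}
pos 8: 9 -> miss, evict 0, frames {3,9}
At position 8, page 0 is evicted.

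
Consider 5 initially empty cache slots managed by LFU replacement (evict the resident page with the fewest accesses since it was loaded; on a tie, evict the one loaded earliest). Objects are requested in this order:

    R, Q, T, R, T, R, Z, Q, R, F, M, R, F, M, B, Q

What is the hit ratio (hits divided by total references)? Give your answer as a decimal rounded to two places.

R -> miss, frames {R}
Q -> miss, frames {R,Q}
T -> miss, frames {R,Q,T}
R -> hit
T -> hit
R -> hit
Z -> miss, frames {R,Q,T,Z}
Q -> hit
R -> hit
F -> miss, frames {R,Q,T,Z,F}
M -> miss, evict Z, frames {R,Q,T,F,M}
R -> hit
F -> hit
M -> hit
B -> miss, evict Q, frames {R,T,F,M,B}
Q -> miss, evict B, frames {R,T,F,M,Q}
Hits: 8 of 16 references → 8/16 = 0.5000.

0.50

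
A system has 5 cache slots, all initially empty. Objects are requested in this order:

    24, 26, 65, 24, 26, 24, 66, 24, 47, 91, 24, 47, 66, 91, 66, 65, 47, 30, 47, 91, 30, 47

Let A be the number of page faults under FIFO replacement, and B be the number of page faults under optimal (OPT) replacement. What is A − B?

1

Under FIFO: F F F . . . F . F F F . . . . . . F . . . . → 8 faults.
Under OPT: F F F . . . F . F F . . . . . . . F . . . . → 7 faults.
A − B = 8 − 7 = 1.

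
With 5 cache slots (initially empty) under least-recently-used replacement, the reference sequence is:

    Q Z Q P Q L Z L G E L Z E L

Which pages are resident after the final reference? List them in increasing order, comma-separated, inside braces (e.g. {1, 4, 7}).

Q: miss, frames (Q)
Z: miss, frames (Q Z)
Q: hit
P: miss, frames (Z Q P)
Q: hit
L: miss, frames (Z P Q L)
Z: hit
L: hit
G: miss, frames (P Q Z L G)
E: miss, evict P, frames (Q Z L G E)
L: hit
Z: hit
E: hit
L: hit

{E, G, L, Q, Z}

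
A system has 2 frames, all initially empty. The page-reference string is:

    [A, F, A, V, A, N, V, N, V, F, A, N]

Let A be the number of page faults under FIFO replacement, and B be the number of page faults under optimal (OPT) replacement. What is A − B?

3

Under FIFO: F F . F F F F . . F F F → 9 faults.
Under OPT: F F . F . F . . . F F . → 6 faults.
A − B = 9 − 6 = 3.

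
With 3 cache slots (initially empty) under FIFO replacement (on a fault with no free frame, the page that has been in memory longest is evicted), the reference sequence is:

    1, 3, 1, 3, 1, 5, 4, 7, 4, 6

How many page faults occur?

6

1 -> miss, frames {1}
3 -> miss, frames {1,3}
1 -> hit
3 -> hit
1 -> hit
5 -> miss, frames {1,3,5}
4 -> miss, evict 1, frames {3,5,4}
7 -> miss, evict 3, frames {5,4,7}
4 -> hit
6 -> miss, evict 5, frames {4,7,6}
Page faults: 6.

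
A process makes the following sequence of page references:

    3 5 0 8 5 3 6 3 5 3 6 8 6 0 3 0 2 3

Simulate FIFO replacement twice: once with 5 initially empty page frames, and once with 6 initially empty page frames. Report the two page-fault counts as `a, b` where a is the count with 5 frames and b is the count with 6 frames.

5 frames: F F F F . . F . . . . . . . . . F F → 7 faults.
6 frames: F F F F . . F . . . . . . . . . F . → 6 faults.
6 < 7: adding a frame reduced faults, as is typical.

7, 6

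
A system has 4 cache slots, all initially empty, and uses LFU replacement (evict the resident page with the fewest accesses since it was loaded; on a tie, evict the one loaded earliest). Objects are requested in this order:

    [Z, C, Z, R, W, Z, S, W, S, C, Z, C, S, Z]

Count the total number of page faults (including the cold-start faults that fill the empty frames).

6

Z: miss, frames {Z}
C: miss, frames {Z,C}
Z: hit
R: miss, frames {Z,C,R}
W: miss, frames {Z,C,R,W}
Z: hit
S: miss, evict C, frames {Z,R,W,S}
W: hit
S: hit
C: miss, evict R, frames {Z,W,S,C}
Z: hit
C: hit
S: hit
Z: hit
Page faults: 6.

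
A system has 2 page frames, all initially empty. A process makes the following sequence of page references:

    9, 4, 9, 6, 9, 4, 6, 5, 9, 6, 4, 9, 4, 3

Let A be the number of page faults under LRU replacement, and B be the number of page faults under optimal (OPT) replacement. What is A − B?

3

Under LRU: F F . F . F F F F F F F . F → 11 faults.
Under OPT: F F . F . F . F F . F . . F → 8 faults.
A − B = 11 − 8 = 3.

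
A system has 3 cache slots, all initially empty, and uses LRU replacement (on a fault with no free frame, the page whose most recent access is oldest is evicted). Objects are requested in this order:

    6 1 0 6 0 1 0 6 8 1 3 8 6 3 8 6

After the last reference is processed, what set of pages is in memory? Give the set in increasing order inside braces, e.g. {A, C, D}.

{3, 6, 8}

6 → fault, frames (6)
1 → fault, frames (6 1)
0 → fault, frames (6 1 0)
6 → hit
0 → hit
1 → hit
0 → hit
6 → hit
8 → fault, evict 1, frames (0 6 8)
1 → fault, evict 0, frames (6 8 1)
3 → fault, evict 6, frames (8 1 3)
8 → hit
6 → fault, evict 1, frames (3 8 6)
3 → hit
8 → hit
6 → hit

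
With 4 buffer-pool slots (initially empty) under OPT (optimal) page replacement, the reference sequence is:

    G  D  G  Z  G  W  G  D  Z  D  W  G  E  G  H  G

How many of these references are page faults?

6

G -> fault, frames (G)
D -> fault, frames (G D)
G -> hit
Z -> fault, frames (G D Z)
G -> hit
W -> fault, frames (G D Z W)
G -> hit
D -> hit
Z -> hit
D -> hit
W -> hit
G -> hit
E -> fault, evict W, frames (G D Z E)
G -> hit
H -> fault, evict E, frames (G D Z H)
G -> hit
Page faults: 6.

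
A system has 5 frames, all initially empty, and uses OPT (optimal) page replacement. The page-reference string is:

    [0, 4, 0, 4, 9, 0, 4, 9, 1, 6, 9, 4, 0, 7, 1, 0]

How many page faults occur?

6

0 -> fault, frames (0)
4 -> fault, frames (0 4)
0 -> hit
4 -> hit
9 -> fault, frames (0 4 9)
0 -> hit
4 -> hit
9 -> hit
1 -> fault, frames (0 4 9 1)
6 -> fault, frames (0 4 9 1 6)
9 -> hit
4 -> hit
0 -> hit
7 -> fault, evict 6, frames (0 4 9 1 7)
1 -> hit
0 -> hit
Page faults: 6.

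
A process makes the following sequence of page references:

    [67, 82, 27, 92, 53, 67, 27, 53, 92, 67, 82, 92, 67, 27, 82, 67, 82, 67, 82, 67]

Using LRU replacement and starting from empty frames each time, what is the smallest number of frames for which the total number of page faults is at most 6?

f=1: 20 faults
f=2: 16 faults
f=3: 12 faults
f=4: 8 faults
f=5: 5 faults
Smallest f with faults ≤ 6 is 5.

5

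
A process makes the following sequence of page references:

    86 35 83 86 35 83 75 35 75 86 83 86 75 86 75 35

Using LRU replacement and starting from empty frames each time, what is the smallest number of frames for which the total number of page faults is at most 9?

f=1: 16 faults
f=2: 12 faults
f=3: 7 faults
f=4: 4 faults
Smallest f with faults ≤ 9 is 3.

3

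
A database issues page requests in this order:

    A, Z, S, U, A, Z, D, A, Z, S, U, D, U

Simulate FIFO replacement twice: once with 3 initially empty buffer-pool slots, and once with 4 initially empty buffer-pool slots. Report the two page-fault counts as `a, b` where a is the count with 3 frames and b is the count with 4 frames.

3 frames: F F F F F F F . . F F . . → 9 faults.
4 frames: F F F F . . F F F F F F . → 10 faults.
10 > 9: adding a frame increased faults — Belady's anomaly.

9, 10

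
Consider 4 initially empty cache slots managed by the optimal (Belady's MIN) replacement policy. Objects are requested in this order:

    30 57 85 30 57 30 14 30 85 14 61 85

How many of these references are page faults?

5

30 → miss, frames {30}
57 → miss, frames {30,57}
85 → miss, frames {30,57,85}
30 → hit
57 → hit
30 → hit
14 → miss, frames {30,57,85,14}
30 → hit
85 → hit
14 → hit
61 → miss, evict 14, frames {30,57,85,61}
85 → hit
Page faults: 5.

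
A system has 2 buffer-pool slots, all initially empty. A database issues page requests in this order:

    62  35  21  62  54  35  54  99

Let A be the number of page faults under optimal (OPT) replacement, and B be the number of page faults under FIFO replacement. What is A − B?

-1

Under OPT: F F F . F F . F → 6 faults.
Under FIFO: F F F F F F . F → 7 faults.
A − B = 6 − 7 = -1.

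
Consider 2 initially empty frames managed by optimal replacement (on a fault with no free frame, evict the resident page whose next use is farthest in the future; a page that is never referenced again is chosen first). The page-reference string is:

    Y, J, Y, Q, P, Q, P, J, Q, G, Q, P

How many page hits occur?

Y -> miss, frames (Y)
J -> miss, frames (Y J)
Y -> hit
Q -> miss, evict Y, frames (J Q)
P -> miss, evict J, frames (Q P)
Q -> hit
P -> hit
J -> miss, evict P, frames (Q J)
Q -> hit
G -> miss, evict J, frames (Q G)
Q -> hit
P -> miss, evict G, frames (Q P)
Hits: 5.

5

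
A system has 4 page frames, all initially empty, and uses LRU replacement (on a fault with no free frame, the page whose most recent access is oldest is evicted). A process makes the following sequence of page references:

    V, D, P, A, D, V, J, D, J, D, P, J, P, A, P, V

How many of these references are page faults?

8

V -> miss, frames (V)
D -> miss, frames (V D)
P -> miss, frames (V D P)
A -> miss, frames (V D P A)
D -> hit
V -> hit
J -> miss, evict P, frames (A D V J)
D -> hit
J -> hit
D -> hit
P -> miss, evict A, frames (V J D P)
J -> hit
P -> hit
A -> miss, evict V, frames (D J P A)
P -> hit
V -> miss, evict D, frames (J A P V)
Page faults: 8.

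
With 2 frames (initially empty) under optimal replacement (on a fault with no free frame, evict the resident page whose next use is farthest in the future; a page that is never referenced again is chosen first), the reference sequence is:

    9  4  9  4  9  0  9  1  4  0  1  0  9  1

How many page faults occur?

9 → miss, frames {9}
4 → miss, frames {9,4}
9 → hit
4 → hit
9 → hit
0 → miss, evict 4, frames {9,0}
9 → hit
1 → miss, evict 9, frames {0,1}
4 → miss, evict 1, frames {0,4}
0 → hit
1 → miss, evict 4, frames {0,1}
0 → hit
9 → miss, evict 0, frames {1,9}
1 → hit
Page faults: 7.

7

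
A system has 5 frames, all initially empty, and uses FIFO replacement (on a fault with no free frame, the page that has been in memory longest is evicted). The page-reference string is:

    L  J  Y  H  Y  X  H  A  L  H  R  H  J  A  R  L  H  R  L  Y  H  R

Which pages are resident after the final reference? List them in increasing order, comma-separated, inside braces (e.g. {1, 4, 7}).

{H, J, L, R, Y}

L → fault, frames {L}
J → fault, frames {L,J}
Y → fault, frames {L,J,Y}
H → fault, frames {L,J,Y,H}
Y → hit
X → fault, frames {L,J,Y,H,X}
H → hit
A → fault, evict L, frames {J,Y,H,X,A}
L → fault, evict J, frames {Y,H,X,A,L}
H → hit
R → fault, evict Y, frames {H,X,A,L,R}
H → hit
J → fault, evict H, frames {X,A,L,R,J}
A → hit
R → hit
L → hit
H → fault, evict X, frames {A,L,R,J,H}
R → hit
L → hit
Y → fault, evict A, frames {L,R,J,H,Y}
H → hit
R → hit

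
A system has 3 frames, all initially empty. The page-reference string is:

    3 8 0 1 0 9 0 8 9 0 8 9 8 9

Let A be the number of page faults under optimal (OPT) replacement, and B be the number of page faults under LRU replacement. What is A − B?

-1

Under OPT: F F F F . F . . . . . . . . → 5 faults.
Under LRU: F F F F . F . F . . . . . . → 6 faults.
A − B = 5 − 6 = -1.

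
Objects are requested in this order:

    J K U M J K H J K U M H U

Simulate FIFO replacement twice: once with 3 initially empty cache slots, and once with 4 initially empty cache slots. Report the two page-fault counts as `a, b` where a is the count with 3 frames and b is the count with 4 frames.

3 frames: F F F F F F F . . F F . . → 9 faults.
4 frames: F F F F . . F F F F F F . → 10 faults.
10 > 9: adding a frame increased faults — Belady's anomaly.

9, 10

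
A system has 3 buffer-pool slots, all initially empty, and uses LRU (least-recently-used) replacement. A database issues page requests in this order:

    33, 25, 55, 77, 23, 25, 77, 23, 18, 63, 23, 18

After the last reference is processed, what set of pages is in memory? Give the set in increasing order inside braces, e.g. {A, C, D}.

{18, 23, 63}

33 → miss, frames [33]
25 → miss, frames [33, 25]
55 → miss, frames [33, 25, 55]
77 → miss, evict 33, frames [25, 55, 77]
23 → miss, evict 25, frames [55, 77, 23]
25 → miss, evict 55, frames [77, 23, 25]
77 → hit
23 → hit
18 → miss, evict 25, frames [77, 23, 18]
63 → miss, evict 77, frames [23, 18, 63]
23 → hit
18 → hit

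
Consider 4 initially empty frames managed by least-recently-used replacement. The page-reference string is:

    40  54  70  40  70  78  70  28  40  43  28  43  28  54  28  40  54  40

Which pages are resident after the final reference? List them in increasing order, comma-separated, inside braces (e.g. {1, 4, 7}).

{28, 40, 43, 54}

40: fault, frames {40}
54: fault, frames {40,54}
70: fault, frames {40,54,70}
40: hit
70: hit
78: fault, frames {54,40,70,78}
70: hit
28: fault, evict 54, frames {40,78,70,28}
40: hit
43: fault, evict 78, frames {70,28,40,43}
28: hit
43: hit
28: hit
54: fault, evict 70, frames {40,43,28,54}
28: hit
40: hit
54: hit
40: hit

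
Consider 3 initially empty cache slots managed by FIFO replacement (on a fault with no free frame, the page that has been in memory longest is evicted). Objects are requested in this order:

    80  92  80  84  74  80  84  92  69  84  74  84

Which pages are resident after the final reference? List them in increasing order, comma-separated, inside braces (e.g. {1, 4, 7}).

80 → fault, frames {80}
92 → fault, frames {80,92}
80 → hit
84 → fault, frames {80,92,84}
74 → fault, evict 80, frames {92,84,74}
80 → fault, evict 92, frames {84,74,80}
84 → hit
92 → fault, evict 84, frames {74,80,92}
69 → fault, evict 74, frames {80,92,69}
84 → fault, evict 80, frames {92,69,84}
74 → fault, evict 92, frames {69,84,74}
84 → hit

{69, 74, 84}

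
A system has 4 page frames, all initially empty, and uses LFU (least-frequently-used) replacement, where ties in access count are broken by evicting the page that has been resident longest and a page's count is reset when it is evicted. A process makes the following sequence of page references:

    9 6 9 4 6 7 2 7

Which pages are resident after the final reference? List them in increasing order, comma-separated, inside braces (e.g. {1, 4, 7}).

{2, 6, 7, 9}

9: miss, frames (9)
6: miss, frames (9 6)
9: hit
4: miss, frames (9 6 4)
6: hit
7: miss, frames (9 6 4 7)
2: miss, evict 4, frames (9 6 7 2)
7: hit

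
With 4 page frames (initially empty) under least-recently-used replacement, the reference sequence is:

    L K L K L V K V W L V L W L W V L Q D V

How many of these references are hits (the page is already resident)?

14

L -> miss, frames [L]
K -> miss, frames [L, K]
L -> hit
K -> hit
L -> hit
V -> miss, frames [K, L, V]
K -> hit
V -> hit
W -> miss, frames [L, K, V, W]
L -> hit
V -> hit
L -> hit
W -> hit
L -> hit
W -> hit
V -> hit
L -> hit
Q -> miss, evict K, frames [W, V, L, Q]
D -> miss, evict W, frames [V, L, Q, D]
V -> hit
Hits: 14.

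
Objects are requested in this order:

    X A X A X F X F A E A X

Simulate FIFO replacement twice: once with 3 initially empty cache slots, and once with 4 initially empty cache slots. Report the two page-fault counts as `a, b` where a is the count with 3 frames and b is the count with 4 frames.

3 frames: F F . . . F . . . F . F → 5 faults.
4 frames: F F . . . F . . . F . . → 4 faults.
4 < 5: adding a frame reduced faults, as is typical.

5, 4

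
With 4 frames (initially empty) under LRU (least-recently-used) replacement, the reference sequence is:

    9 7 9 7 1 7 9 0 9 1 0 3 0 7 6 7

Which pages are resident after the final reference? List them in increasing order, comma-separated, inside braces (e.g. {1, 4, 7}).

{0, 3, 6, 7}

9 → fault, frames {9}
7 → fault, frames {9,7}
9 → hit
7 → hit
1 → fault, frames {9,7,1}
7 → hit
9 → hit
0 → fault, frames {1,7,9,0}
9 → hit
1 → hit
0 → hit
3 → fault, evict 7, frames {9,1,0,3}
0 → hit
7 → fault, evict 9, frames {1,3,0,7}
6 → fault, evict 1, frames {3,0,7,6}
7 → hit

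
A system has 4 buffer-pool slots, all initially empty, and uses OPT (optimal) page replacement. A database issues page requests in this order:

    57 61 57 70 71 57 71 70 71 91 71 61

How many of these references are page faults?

57 -> fault, frames [57]
61 -> fault, frames [57, 61]
57 -> hit
70 -> fault, frames [57, 61, 70]
71 -> fault, frames [57, 61, 70, 71]
57 -> hit
71 -> hit
70 -> hit
71 -> hit
91 -> fault, evict 70, frames [57, 61, 71, 91]
71 -> hit
61 -> hit
Page faults: 5.

5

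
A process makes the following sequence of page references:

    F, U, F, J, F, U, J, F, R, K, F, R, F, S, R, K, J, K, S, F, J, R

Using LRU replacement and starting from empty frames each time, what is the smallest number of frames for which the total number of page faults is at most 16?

f=1: 22 faults
f=2: 18 faults
f=3: 12 faults
f=4: 9 faults
f=5: 6 faults
f=6: 6 faults
Smallest f with faults ≤ 16 is 3.

3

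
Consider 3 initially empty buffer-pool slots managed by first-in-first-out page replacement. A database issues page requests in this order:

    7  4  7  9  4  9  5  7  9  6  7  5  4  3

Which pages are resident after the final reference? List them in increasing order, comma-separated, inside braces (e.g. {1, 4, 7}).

{3, 4, 6}

7: miss, frames {7}
4: miss, frames {7,4}
7: hit
9: miss, frames {7,4,9}
4: hit
9: hit
5: miss, evict 7, frames {4,9,5}
7: miss, evict 4, frames {9,5,7}
9: hit
6: miss, evict 9, frames {5,7,6}
7: hit
5: hit
4: miss, evict 5, frames {7,6,4}
3: miss, evict 7, frames {6,4,3}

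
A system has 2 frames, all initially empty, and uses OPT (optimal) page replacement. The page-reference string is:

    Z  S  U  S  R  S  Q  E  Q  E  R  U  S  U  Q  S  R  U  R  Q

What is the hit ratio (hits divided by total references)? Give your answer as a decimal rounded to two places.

0.35

Z → fault, frames (Z)
S → fault, frames (Z S)
U → fault, evict Z, frames (S U)
S → hit
R → fault, evict U, frames (S R)
S → hit
Q → fault, evict S, frames (R Q)
E → fault, evict R, frames (Q E)
Q → hit
E → hit
R → fault, evict E, frames (Q R)
U → fault, evict R, frames (Q U)
S → fault, evict Q, frames (U S)
U → hit
Q → fault, evict U, frames (S Q)
S → hit
R → fault, evict S, frames (Q R)
U → fault, evict Q, frames (R U)
R → hit
Q → fault, evict U, frames (R Q)
Hits: 7 of 20 references → 7/20 = 0.3500.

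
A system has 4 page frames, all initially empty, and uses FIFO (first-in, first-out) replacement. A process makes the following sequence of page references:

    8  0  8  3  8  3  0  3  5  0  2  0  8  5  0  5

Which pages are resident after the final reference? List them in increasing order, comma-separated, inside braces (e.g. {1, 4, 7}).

{0, 2, 5, 8}

8 → fault, frames {8}
0 → fault, frames {8,0}
8 → hit
3 → fault, frames {8,0,3}
8 → hit
3 → hit
0 → hit
3 → hit
5 → fault, frames {8,0,3,5}
0 → hit
2 → fault, evict 8, frames {0,3,5,2}
0 → hit
8 → fault, evict 0, frames {3,5,2,8}
5 → hit
0 → fault, evict 3, frames {5,2,8,0}
5 → hit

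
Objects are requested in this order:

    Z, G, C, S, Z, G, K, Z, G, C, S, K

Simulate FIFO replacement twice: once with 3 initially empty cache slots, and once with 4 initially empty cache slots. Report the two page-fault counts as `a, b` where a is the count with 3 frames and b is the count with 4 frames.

3 frames: F F F F F F F . . F F . → 9 faults.
4 frames: F F F F . . F F F F F F → 10 faults.
10 > 9: adding a frame increased faults — Belady's anomaly.

9, 10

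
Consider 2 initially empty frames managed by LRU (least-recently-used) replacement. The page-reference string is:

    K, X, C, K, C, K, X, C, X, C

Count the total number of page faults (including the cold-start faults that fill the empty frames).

K: miss, frames {K}
X: miss, frames {K,X}
C: miss, evict K, frames {X,C}
K: miss, evict X, frames {C,K}
C: hit
K: hit
X: miss, evict C, frames {K,X}
C: miss, evict K, frames {X,C}
X: hit
C: hit
Page faults: 6.

6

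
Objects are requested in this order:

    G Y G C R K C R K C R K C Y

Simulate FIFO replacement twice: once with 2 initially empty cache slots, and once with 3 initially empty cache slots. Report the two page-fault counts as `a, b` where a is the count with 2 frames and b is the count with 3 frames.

13, 6

2 frames: F F . F F F F F F F F F F F → 13 faults.
3 frames: F F . F F F . . . . . . . F → 6 faults.
6 < 13: adding a frame reduced faults, as is typical.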